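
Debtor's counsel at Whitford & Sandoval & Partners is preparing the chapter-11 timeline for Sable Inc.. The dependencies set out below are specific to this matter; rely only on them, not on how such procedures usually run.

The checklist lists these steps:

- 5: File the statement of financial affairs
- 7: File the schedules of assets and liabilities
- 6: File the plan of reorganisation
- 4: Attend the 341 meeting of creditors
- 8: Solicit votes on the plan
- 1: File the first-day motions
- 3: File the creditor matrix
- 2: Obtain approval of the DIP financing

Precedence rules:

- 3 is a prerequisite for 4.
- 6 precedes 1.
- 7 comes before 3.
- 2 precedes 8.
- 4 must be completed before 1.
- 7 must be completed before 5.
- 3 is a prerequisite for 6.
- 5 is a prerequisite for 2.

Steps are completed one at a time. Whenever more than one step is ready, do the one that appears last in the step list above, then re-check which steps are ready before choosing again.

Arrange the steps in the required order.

7 has no prerequisites → 7 first.
Now 3 and 5 have their prerequisites met. 3 is listed later, so 3 next.
Ready: 4, 6 and 5. 4 is listed later → 4.
Ready: 6 and 5. 6 is listed later → 6.
1 and 5 are both available; 1 is listed later → 1.
5 needed 7, now all done → 5.
2 needed 5, now all done → 2.
Next only 8 has its prerequisites met → 8.

7, 3, 4, 6, 1, 5, 2, 8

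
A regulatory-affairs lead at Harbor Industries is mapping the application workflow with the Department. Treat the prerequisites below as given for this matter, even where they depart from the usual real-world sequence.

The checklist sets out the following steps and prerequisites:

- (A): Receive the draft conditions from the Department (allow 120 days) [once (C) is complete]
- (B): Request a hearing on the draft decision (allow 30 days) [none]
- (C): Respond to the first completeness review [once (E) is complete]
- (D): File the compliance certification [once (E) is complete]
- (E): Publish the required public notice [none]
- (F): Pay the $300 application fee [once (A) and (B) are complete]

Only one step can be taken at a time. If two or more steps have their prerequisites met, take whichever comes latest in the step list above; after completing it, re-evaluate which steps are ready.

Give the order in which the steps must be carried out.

(E), (D), (C), (B), (A), (F)

Nothing is required for (E) and (B). (E) is listed later → (E) first.
(D), (C) and (B) are all available; (D) is listed later → (D).
Ready: (C) and (B). (C) is listed later → (C).
Ready: (B) and (A). (B) is listed later → (B).
That leaves (A) as the only ready step → (A).
(F) is the only step now ready → (F).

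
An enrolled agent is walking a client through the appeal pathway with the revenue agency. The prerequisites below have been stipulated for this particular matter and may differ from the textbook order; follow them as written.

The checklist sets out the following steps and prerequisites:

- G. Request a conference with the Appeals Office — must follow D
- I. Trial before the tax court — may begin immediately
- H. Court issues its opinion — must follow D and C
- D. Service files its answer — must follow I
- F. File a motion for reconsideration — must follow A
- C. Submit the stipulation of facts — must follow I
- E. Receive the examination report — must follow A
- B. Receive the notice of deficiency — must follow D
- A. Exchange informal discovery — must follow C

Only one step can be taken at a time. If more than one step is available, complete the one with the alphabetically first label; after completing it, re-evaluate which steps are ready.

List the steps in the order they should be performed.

Only I has no prerequisites, so it is first.
C and D are both available; C has the earlier label → C.
Now A and D have their prerequisites met. A has the earlier label, so A next.
E and F now also ready, so the ready set is {D, E, F}; D has the earlier label → D.
Ready: B, E, F, G and H. B has the earlier label → B.
Now E, F, G and H have their prerequisites met. E has the earlier label, so E next.
F, G and H are all available; F has the earlier label → F.
Ready: G and H. G has the earlier label → G.
H needed C and D, now all done → H.

I, C, A, D, B, E, F, G, H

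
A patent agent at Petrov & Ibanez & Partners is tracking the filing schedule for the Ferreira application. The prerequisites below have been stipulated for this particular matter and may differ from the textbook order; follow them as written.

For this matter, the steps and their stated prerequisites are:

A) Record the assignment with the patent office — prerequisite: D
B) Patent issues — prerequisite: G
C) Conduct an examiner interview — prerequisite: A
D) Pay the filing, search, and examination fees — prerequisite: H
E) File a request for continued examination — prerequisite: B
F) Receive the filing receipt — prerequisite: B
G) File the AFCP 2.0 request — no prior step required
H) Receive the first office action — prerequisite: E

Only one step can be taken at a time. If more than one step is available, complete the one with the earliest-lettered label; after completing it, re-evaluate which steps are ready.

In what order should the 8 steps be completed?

G has no prerequisites → G first.
That leaves B as the only ready step → B.
Ready: E and F. E has the earlier label → E.
H now also ready, so the ready set is {F, H}; F has the earlier label → F.
H is the only step now ready → H.
D needed H, now all done → D.
Next only A has its prerequisites met → A.
C needed A, now all done → C.

G B E F H D A C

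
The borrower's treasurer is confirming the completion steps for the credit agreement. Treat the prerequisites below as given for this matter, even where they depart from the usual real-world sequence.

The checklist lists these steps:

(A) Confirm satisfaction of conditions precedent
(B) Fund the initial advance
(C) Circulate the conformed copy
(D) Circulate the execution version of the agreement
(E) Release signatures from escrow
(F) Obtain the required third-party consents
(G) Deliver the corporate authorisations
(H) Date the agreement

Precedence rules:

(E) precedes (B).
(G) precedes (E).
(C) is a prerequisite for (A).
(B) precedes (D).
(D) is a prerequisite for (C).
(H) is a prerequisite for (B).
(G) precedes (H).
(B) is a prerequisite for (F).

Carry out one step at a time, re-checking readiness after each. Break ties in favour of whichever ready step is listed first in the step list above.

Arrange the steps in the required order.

(G) (E) (H) (B) (D) (C) (A) (F)

(G) is the only step with nothing outstanding, so it goes first.
(E) and (H) are both available; (E) is listed earlier → (E).
(H) needed (G), now all done → (H).
(B) is the only step now ready → (B).
(D) and (F) are both available; (D) is listed earlier → (D).
(C) now also ready, so the ready set is {(C), (F)}; (C) is listed earlier → (C).
(A) now also ready, so the ready set is {(A), (F)}; (A) is listed earlier → (A).
(F) needed (B), now all done → (F).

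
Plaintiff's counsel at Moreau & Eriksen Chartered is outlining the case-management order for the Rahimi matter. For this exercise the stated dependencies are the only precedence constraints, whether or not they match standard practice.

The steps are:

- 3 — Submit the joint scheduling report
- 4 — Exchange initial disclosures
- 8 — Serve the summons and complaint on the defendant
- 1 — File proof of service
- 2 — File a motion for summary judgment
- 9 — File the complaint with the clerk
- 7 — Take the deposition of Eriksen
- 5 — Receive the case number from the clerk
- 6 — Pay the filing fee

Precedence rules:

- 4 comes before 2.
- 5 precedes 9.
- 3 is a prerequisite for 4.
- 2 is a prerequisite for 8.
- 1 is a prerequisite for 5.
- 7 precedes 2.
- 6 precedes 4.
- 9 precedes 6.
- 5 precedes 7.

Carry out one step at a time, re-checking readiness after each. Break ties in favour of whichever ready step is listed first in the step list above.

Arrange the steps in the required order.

3 1 5 9 7 6 4 2 8

3 and 1 have no prerequisites; 3 is listed earlier, so 3 is first.
Next only 1 has its prerequisites met → 1.
5 is the only step now ready → 5.
Now 9 and 7 have their prerequisites met. 9 is listed earlier, so 9 next.
6 now also ready, so the ready set is {7, 6}; 7 is listed earlier → 7.
6 needed 9, now all done → 6.
4 is the only step now ready → 4.
2 is the only step now ready → 2.
That leaves 8 as the only ready step → 8.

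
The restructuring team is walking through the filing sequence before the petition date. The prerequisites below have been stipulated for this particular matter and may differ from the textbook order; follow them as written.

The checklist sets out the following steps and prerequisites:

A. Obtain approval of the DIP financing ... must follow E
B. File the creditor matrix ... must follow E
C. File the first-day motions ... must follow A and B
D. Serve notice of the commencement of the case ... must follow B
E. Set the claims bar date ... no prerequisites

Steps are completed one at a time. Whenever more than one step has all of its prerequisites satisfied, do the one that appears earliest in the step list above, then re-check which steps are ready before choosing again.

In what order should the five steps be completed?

E is the only step with nothing outstanding, so it goes first.
Ready: A and B. A is listed earlier → A.
Next only B has its prerequisites met → B.
Now C and D have their prerequisites met. C is listed earlier, so C next.
D needed B, now all done → D.

E → A → B → C → D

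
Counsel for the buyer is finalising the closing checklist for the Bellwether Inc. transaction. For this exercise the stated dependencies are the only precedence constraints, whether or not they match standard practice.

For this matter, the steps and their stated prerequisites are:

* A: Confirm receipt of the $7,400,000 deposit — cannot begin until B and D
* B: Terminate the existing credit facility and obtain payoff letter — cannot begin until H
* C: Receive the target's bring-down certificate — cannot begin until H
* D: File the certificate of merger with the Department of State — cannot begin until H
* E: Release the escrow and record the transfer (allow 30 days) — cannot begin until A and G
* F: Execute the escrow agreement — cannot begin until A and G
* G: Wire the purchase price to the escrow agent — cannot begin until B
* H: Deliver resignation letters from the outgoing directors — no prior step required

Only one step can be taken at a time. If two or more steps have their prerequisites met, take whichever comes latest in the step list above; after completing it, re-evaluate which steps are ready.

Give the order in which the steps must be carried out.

H, D, C, B, G, A, F, E

H has no prerequisites → H first.
Now D, C and B have their prerequisites met. D is listed later, so D next.
Ready: C and B. C is listed later → C.
B needed H, now all done → B.
Now G and A have their prerequisites met. G is listed later, so G next.
A is the only step now ready → A.
Ready: F and E. F is listed later → F.
E needed G and A, now all done → E.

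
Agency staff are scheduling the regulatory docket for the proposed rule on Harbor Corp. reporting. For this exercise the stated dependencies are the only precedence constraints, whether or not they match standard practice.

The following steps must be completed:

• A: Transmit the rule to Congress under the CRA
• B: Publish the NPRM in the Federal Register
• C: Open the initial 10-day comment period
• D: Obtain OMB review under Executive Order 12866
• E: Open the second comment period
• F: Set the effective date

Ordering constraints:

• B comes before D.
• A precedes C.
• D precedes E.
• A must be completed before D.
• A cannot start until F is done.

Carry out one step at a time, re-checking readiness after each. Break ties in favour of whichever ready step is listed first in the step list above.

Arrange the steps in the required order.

B, F, A, C, D, E

Nothing is required for B and F. B is listed earlier → B first.
F is the only step now ready → F.
A is the only step now ready → A.
Now C and D have their prerequisites met. C is listed earlier, so C next.
D needed A and B, now all done → D.
That leaves E as the only ready step → E.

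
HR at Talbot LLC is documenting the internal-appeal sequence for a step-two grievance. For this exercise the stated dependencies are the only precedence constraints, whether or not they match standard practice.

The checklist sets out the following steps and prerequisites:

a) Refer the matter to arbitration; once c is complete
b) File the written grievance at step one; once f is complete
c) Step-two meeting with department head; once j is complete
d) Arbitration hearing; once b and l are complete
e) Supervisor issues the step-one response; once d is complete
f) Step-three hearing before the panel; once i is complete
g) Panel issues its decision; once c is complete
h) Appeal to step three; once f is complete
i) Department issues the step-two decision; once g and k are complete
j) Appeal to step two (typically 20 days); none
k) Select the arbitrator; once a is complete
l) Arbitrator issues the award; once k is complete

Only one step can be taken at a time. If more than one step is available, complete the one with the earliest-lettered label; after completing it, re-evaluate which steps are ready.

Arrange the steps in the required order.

j c a g k i f b h l d e

Only j has no prerequisites, so it is first.
c needed j, now all done → c.
Ready: a and g. a has the earlier label → a.
g and k are both available; g has the earlier label → g.
Next only k has its prerequisites met → k.
Now i and l have their prerequisites met. i has the earlier label, so i next.
f now also ready, so the ready set is {f, l}; f has the earlier label → f.
Ready: b, h and l. b has the earlier label → b.
h and l are both available; h has the earlier label → h.
l is the only step now ready → l.
d is the only step now ready → d.
That leaves e as the only ready step → e.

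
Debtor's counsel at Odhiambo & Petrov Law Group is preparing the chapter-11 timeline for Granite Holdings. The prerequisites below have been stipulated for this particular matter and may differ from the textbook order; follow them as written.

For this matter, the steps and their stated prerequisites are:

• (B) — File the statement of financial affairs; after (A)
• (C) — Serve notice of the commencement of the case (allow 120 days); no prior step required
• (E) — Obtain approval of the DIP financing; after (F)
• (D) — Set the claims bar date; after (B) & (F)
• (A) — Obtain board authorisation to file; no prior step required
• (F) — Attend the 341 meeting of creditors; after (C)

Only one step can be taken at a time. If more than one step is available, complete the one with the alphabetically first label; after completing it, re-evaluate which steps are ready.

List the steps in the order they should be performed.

(A) → (B) → (C) → (F) → (D) → (E)

(A) and (C) have no prerequisites; (A) has the earlier label, so (A) is first.
Now (B) and (C) have their prerequisites met. (B) has the earlier label, so (B) next.
Next only (C) has its prerequisites met → (C).
That leaves (F) as the only ready step → (F).
(D) and (E) are both available; (D) has the earlier label → (D).
(E) needed (F), now all done → (E).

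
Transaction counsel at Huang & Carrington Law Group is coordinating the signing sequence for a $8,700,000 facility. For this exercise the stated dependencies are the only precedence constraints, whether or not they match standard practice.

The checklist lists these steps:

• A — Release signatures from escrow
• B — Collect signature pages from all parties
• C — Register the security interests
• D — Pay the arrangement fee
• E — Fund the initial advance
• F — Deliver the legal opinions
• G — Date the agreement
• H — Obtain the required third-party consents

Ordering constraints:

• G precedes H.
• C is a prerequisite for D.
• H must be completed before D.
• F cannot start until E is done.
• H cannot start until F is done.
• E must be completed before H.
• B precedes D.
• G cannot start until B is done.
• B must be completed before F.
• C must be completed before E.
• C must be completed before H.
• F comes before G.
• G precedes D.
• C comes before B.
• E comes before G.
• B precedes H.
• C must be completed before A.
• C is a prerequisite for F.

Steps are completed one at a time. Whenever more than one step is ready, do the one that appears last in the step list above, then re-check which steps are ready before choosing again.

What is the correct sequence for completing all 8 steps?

C E B F G H D A

C is the only step with nothing outstanding, so it goes first.
Ready: E, B and A. E is listed later → E.
Now B and A have their prerequisites met. B is listed later, so B next.
F now also ready, so the ready set is {F, A}; F is listed later → F.
G now also ready, so the ready set is {G, A}; G is listed later → G.
Ready: H and A. H is listed later → H.
Ready: D and A. D is listed later → D.
A needed C, now all done → A.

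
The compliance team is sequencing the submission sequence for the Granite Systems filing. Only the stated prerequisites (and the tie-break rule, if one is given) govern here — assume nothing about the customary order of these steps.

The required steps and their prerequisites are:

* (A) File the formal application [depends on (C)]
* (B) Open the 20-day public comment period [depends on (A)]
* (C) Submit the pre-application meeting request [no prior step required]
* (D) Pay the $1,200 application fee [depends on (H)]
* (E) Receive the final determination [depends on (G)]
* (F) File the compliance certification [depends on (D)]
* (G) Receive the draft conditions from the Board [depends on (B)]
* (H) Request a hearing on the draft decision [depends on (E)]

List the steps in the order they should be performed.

Only (C) has no prerequisites, so it is first.
That leaves (A) as the only ready step → (A).
(B) needed (A), now all done → (B).
(G) needed (B), now all done → (G).
(E) is the only step now ready → (E).
(H) needed (E), now all done → (H).
That leaves (D) as the only ready step → (D).
(F) is the only step now ready → (F).

(C) (A) (B) (G) (E) (H) (D) (F)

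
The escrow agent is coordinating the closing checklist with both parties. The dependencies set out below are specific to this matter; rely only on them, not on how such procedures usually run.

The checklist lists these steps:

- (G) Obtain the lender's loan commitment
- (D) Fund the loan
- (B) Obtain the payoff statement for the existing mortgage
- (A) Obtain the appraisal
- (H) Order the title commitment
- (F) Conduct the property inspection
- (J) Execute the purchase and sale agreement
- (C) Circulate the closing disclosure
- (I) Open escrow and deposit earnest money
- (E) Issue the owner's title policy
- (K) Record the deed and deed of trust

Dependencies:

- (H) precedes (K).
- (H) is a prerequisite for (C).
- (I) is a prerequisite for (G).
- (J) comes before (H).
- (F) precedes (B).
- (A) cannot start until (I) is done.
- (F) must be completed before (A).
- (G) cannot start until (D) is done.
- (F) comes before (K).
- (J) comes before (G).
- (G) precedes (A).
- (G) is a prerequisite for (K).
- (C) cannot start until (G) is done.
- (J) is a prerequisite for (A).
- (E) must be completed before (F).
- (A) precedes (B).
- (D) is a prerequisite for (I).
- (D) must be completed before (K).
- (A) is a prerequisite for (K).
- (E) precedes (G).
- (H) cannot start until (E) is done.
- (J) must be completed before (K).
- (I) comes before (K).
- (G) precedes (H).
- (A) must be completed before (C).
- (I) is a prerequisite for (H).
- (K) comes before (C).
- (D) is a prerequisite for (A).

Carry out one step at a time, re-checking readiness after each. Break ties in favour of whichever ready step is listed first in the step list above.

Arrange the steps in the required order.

(D) (J) (I) (E) (G) (H) (F) (A) (B) (K) (C)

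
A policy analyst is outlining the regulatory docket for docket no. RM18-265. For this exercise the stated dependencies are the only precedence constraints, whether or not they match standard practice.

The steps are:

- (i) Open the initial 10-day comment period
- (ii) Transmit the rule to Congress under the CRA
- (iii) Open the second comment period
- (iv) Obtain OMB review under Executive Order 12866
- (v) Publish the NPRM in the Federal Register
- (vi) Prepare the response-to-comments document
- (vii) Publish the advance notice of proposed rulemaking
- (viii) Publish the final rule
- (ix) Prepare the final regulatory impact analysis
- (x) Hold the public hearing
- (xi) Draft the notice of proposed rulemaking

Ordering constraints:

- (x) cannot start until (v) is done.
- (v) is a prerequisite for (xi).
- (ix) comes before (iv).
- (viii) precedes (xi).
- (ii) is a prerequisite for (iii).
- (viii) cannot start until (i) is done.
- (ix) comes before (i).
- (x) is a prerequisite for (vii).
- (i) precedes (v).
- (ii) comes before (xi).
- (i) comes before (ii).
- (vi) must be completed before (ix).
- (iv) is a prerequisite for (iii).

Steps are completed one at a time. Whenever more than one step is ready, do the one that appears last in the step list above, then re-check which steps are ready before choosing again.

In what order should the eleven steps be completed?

(vi) is the only step with nothing outstanding, so it goes first.
Next only (ix) has its prerequisites met → (ix).
Now (iv) and (i) have their prerequisites met. (iv) is listed later, so (iv) next.
(i) needed (ix), now all done → (i).
Now (viii), (v) and (ii) have their prerequisites met. (viii) is listed later, so (viii) next.
Now (v) and (ii) have their prerequisites met. (v) is listed later, so (v) next.
(x) and (ii) are both available; (x) is listed later → (x).
(vii) and (ii) are both available; (vii) is listed later → (vii).
(ii) is the only step now ready → (ii).
Ready: (xi) and (iii). (xi) is listed later → (xi).
That leaves (iii) as the only ready step → (iii).

(vi) → (ix) → (iv) → (i) → (viii) → (v) → (x) → (vii) → (ii) → (xi) → (iii)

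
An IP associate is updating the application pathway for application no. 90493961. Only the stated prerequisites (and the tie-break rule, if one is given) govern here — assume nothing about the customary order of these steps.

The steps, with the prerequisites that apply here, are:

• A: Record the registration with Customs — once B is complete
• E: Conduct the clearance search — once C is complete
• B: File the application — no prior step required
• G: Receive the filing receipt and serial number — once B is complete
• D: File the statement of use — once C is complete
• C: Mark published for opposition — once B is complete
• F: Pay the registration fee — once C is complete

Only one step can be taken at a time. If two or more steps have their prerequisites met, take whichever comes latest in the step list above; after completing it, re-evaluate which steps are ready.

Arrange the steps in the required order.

B C F D G E A

B has no prerequisites → B first.
Ready: C, G and A. C is listed later → C.
F, D, G, E and A are all available; F is listed later → F.
Now D, G, E and A have their prerequisites met. D is listed later, so D next.
Now G, E and A have their prerequisites met. G is listed later, so G next.
E and A are both available; E is listed later → E.
Next only A has its prerequisites met → A.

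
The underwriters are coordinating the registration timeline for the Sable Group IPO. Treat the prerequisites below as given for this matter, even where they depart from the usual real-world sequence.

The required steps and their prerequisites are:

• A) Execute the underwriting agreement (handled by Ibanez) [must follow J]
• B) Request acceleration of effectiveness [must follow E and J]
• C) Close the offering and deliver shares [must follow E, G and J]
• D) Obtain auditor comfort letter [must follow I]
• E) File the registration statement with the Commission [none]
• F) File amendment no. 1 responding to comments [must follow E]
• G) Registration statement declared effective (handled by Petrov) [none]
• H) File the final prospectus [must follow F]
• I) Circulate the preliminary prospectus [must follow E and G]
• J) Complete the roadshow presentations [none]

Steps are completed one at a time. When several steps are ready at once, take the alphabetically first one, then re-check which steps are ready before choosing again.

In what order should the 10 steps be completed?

E, G and J have no prerequisites; E has the earlier label, so E is first.
F now also ready, so the ready set is {F, G, J}; F has the earlier label → F.
H now also ready, so the ready set is {G, H, J}; G has the earlier label → G.
Ready: H, I and J. H has the earlier label → H.
Now I and J have their prerequisites met. I has the earlier label, so I next.
D and J are both available; D has the earlier label → D.
That leaves J as the only ready step → J.
A, B and C are all available; A has the earlier label → A.
B and C are both available; B has the earlier label → B.
Next only C has its prerequisites met → C.

E, F, G, H, I, D, J, A, B, C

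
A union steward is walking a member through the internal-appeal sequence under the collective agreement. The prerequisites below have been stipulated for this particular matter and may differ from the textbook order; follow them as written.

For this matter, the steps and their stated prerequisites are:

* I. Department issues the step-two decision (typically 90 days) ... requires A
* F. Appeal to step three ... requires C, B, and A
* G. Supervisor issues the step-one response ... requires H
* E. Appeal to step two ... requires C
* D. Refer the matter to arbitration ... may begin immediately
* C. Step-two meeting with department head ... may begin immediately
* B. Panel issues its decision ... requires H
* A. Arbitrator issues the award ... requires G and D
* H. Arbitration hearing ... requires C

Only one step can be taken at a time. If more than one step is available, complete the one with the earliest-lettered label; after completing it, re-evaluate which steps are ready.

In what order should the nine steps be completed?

C, D, E, H, B, G, A, F, I

C and D have no prerequisites; C has the earlier label, so C is first.
E and H now also ready, so the ready set is {D, E, H}; D has the earlier label → D.
Ready: E and H. E has the earlier label → E.
H is the only step now ready → H.
Now B and G have their prerequisites met. B has the earlier label, so B next.
That leaves G as the only ready step → G.
That leaves A as the only ready step → A.
F and I are both available; F has the earlier label → F.
Next only I has its prerequisites met → I.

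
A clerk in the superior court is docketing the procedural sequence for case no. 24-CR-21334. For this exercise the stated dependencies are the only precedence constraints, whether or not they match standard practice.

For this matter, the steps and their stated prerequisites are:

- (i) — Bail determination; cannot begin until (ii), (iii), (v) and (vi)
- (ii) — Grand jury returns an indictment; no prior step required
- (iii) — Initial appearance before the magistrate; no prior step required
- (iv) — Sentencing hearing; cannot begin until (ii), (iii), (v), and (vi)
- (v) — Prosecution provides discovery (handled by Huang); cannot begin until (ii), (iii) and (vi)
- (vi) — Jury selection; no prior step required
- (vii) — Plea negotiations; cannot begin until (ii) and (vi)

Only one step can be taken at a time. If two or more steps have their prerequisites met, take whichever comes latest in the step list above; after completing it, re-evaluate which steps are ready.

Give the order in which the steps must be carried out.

(vi) → (iii) → (ii) → (vii) → (v) → (iv) → (i)

Nothing is required for (vi), (iii) and (ii). (vi) is listed later → (vi) first.
(iii) and (ii) are both available; (iii) is listed later → (iii).
Next only (ii) has its prerequisites met → (ii).
Now (vii) and (v) have their prerequisites met. (vii) is listed later, so (vii) next.
(v) needed (vi), (iii) and (ii), now all done → (v).
Ready: (iv) and (i). (iv) is listed later → (iv).
(i) is the only step now ready → (i).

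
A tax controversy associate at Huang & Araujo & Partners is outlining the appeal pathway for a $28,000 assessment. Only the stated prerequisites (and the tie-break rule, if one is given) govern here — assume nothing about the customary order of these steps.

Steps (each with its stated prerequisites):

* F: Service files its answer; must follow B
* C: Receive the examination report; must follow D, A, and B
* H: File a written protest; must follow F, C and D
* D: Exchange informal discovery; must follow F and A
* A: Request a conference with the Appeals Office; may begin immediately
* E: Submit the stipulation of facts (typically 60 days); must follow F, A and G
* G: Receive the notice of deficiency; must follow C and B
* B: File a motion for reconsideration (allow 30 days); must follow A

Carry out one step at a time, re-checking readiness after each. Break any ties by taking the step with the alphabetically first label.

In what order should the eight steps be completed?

A B F D C G E H

A is the only step with nothing outstanding, so it goes first.
B needed A, now all done → B.
F is the only step now ready → F.
Next only D has its prerequisites met → D.
C needed A, B and D, now all done → C.
G and H are both available; G has the earlier label → G.
E and H are both available; E has the earlier label → E.
H needed C, D and F, now all done → H.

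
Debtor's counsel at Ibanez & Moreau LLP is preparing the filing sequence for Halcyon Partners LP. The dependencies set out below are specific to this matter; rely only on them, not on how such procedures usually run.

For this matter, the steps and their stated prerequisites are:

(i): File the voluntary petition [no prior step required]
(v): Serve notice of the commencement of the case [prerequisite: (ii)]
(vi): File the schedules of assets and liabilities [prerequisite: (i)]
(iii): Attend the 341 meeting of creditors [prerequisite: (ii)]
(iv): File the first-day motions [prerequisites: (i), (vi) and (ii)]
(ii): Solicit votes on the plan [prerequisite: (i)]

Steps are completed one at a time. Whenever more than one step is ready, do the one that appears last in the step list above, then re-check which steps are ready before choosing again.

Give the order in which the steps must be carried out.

(i) has no prerequisites → (i) first.
(ii) and (vi) are both available; (ii) is listed later → (ii).
Ready: (iii), (vi) and (v). (iii) is listed later → (iii).
(vi) and (v) are both available; (vi) is listed later → (vi).
(iv) and (v) are both available; (iv) is listed later → (iv).
That leaves (v) as the only ready step → (v).

(i) (ii) (iii) (vi) (iv) (v)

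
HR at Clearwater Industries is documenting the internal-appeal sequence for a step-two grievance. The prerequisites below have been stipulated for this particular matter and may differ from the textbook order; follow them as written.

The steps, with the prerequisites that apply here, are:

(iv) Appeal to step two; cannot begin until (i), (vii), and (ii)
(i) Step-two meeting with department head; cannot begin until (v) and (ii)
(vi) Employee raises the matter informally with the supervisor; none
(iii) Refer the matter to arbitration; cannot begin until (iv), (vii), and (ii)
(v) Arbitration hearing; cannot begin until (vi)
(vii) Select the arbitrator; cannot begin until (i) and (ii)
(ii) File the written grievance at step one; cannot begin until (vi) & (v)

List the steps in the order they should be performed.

Only (vi) has no prerequisites, so it is first.
(v) needed (vi), now all done → (v).
Next only (ii) has its prerequisites met → (ii).
(i) needed (v) and (ii), now all done → (i).
(vii) is the only step now ready → (vii).
(iv) needed (i), (vii) and (ii), now all done → (iv).
(iii) is the only step now ready → (iii).

(vi), (v), (ii), (i), (vii), (iv), (iii)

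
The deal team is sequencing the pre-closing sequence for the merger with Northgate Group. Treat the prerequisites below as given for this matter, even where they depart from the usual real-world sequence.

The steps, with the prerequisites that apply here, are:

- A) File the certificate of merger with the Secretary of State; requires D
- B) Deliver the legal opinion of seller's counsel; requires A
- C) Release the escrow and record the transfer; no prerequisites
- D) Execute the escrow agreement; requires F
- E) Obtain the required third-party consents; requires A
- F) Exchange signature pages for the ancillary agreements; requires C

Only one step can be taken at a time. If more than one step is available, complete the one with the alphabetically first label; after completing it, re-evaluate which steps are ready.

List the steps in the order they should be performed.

Only C has no prerequisites, so it is first.
That leaves F as the only ready step → F.
That leaves D as the only ready step → D.
A is the only step now ready → A.
Now B and E have their prerequisites met. B has the earlier label, so B next.
Next only E has its prerequisites met → E.

C, F, D, A, B, E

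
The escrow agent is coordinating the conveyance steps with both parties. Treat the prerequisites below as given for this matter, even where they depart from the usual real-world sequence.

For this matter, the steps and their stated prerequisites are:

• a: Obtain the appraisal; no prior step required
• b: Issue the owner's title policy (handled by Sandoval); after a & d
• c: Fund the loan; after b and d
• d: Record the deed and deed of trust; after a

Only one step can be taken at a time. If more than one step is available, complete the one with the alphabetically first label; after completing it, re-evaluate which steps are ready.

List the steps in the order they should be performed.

a → d → b → c

a is the only step with nothing outstanding, so it goes first.
d is the only step now ready → d.
That leaves b as the only ready step → b.
Next only c has its prerequisites met → c.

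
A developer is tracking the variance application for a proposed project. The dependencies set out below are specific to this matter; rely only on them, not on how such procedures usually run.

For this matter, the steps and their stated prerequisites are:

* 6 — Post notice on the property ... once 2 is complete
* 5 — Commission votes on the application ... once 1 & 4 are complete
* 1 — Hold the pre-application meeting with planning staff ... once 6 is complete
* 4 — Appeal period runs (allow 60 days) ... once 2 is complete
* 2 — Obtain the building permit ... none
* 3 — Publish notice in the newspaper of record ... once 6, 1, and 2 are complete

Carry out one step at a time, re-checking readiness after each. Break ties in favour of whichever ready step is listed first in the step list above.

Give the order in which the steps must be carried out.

2 → 6 → 1 → 4 → 5 → 3

2 is the only step with nothing outstanding, so it goes first.
Now 6 and 4 have their prerequisites met. 6 is listed earlier, so 6 next.
1 now also ready, so the ready set is {1, 4}; 1 is listed earlier → 1.
Now 4 and 3 have their prerequisites met. 4 is listed earlier, so 4 next.
5 now also ready, so the ready set is {5, 3}; 5 is listed earlier → 5.
3 needed 6, 1 and 2, now all done → 3.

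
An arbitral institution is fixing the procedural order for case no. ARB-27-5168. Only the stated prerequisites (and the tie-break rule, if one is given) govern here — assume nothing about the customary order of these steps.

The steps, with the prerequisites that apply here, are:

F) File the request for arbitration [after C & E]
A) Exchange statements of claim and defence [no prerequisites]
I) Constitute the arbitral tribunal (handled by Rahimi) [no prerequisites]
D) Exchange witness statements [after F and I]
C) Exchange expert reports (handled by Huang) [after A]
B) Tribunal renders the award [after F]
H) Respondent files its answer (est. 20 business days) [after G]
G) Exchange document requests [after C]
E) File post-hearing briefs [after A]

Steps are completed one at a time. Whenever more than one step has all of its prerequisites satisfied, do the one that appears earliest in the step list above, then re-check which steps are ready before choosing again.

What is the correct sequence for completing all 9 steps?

A and I have no prerequisites; A is listed earlier, so A is first.
I, C and E are all available; I is listed earlier → I.
C and E are both available; C is listed earlier → C.
Ready: G and E. G is listed earlier → G.
Ready: H and E. H is listed earlier → H.
E is the only step now ready → E.
Next only F has its prerequisites met → F.
Now D and B have their prerequisites met. D is listed earlier, so D next.
That leaves B as the only ready step → B.

A I C G H E F D B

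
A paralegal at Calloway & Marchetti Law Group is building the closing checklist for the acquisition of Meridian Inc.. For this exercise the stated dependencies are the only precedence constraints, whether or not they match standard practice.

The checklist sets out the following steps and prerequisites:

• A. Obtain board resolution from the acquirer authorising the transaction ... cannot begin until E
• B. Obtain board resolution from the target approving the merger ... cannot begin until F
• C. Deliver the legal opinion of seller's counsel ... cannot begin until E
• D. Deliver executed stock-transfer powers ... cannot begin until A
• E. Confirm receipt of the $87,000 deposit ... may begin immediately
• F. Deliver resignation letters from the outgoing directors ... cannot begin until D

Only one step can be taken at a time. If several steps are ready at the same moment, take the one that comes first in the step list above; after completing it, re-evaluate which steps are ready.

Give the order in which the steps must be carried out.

E has no prerequisites → E first.
Now A and C have their prerequisites met. A is listed earlier, so A next.
C and D are both available; C is listed earlier → C.
That leaves D as the only ready step → D.
F needed D, now all done → F.
B is the only step now ready → B.

E A C D F B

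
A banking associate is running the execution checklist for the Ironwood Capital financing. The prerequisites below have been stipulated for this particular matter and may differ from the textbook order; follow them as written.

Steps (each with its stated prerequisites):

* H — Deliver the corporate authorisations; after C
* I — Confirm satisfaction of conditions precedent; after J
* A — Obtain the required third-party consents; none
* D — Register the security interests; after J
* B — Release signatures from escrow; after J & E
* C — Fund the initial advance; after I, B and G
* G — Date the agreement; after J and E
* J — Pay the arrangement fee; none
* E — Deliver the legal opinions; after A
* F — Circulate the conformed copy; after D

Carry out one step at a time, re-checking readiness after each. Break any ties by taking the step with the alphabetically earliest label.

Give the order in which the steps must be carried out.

A, E, J, B, D, F, G, I, C, H

A and J have no prerequisites; A has the earlier label, so A is first.
E and J are both available; E has the earlier label → E.
J is the only step now ready → J.
Ready: B, D, G and I. B has the earlier label → B.
D, G and I are all available; D has the earlier label → D.
F now also ready, so the ready set is {F, G, I}; F has the earlier label → F.
Ready: G and I. G has the earlier label → G.
That leaves I as the only ready step → I.
That leaves C as the only ready step → C.
H needed C, now all done → H.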